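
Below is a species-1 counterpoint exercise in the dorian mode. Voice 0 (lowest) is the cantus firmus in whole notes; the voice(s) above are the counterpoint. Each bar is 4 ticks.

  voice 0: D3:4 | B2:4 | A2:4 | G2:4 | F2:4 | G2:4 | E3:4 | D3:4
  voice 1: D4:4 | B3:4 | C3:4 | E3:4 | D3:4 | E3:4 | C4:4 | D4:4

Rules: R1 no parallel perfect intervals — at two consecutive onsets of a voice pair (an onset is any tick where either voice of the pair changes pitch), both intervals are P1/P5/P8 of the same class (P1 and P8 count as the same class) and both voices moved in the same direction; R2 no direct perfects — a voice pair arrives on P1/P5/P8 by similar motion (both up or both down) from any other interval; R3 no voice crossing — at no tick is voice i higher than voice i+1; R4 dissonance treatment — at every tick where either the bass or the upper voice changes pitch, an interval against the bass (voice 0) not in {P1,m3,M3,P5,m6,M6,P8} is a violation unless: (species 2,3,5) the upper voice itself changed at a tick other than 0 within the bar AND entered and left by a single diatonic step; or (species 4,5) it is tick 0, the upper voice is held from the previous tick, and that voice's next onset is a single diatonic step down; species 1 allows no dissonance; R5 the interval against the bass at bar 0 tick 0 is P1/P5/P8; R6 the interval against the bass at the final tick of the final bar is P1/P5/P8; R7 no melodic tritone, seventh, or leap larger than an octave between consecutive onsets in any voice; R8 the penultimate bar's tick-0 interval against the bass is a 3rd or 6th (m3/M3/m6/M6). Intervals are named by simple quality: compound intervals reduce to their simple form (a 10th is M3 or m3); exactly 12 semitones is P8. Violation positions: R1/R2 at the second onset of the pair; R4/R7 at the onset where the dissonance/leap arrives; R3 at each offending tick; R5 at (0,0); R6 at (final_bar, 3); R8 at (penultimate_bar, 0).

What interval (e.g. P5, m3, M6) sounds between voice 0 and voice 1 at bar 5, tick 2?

M6

voice 0=G2 voice 1=E3 -> M6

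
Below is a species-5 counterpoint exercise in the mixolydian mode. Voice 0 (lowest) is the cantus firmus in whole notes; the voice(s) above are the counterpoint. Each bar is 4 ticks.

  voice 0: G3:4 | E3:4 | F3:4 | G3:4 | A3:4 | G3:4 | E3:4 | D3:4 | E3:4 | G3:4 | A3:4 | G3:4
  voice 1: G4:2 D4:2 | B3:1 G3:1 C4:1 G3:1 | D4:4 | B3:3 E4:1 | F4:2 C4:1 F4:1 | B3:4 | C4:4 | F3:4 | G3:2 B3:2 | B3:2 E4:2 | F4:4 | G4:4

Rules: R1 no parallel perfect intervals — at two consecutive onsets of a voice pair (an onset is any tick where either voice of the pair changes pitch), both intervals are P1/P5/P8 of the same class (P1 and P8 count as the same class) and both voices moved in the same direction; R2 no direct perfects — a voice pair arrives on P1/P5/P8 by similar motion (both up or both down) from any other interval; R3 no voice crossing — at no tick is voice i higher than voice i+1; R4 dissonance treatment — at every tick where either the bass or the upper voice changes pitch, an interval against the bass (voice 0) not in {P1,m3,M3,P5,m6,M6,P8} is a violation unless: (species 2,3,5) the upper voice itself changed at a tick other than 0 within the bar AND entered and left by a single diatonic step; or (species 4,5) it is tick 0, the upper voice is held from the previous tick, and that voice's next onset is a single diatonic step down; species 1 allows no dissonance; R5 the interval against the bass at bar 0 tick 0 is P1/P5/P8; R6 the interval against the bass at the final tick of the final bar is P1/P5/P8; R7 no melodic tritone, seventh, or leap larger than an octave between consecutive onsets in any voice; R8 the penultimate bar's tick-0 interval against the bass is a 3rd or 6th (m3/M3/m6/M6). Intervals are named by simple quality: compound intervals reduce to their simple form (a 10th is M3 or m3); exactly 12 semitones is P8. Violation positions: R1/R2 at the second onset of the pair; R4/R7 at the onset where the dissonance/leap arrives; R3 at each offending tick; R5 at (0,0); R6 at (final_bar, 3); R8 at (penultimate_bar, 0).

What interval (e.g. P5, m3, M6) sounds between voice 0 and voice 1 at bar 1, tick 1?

m3

voice 0=E3 voice 1=G3 -> m3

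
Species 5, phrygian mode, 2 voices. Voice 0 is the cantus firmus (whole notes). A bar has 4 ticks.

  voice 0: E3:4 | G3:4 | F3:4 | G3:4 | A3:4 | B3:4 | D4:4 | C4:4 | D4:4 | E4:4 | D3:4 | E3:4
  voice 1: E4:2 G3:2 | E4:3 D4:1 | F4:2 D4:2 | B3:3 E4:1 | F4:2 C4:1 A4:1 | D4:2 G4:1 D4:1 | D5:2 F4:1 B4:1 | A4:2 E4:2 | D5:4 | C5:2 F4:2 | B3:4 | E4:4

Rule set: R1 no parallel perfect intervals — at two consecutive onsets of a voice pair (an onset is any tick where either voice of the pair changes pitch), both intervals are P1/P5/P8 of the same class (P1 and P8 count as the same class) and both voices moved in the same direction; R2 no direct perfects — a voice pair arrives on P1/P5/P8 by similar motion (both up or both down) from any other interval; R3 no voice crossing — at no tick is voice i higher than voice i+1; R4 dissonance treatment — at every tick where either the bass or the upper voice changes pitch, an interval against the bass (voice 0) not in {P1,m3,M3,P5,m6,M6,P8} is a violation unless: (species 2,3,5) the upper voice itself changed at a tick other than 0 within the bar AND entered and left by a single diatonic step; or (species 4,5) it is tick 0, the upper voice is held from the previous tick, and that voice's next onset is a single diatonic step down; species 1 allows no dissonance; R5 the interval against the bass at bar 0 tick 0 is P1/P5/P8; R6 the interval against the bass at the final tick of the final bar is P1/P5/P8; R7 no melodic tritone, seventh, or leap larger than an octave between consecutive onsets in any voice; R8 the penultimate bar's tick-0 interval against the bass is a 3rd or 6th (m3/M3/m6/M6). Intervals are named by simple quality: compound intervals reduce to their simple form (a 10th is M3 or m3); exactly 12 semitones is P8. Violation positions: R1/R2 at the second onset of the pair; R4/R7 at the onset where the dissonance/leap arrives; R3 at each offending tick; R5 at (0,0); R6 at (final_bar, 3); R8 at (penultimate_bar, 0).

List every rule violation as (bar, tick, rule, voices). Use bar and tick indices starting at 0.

bar 0: v0=E3 v1=E4 downbeat P8
bar 1: v0=G3 v1=E4 downbeat M6
bar 2: v0=F3 v1=F4 downbeat P8
bar 3: v0=G3 v1=B3 downbeat M3
bar 4: v0=A3 v1=F4 downbeat m6
bar 5: v0=B3 v1=D4 downbeat m3
bar 6: v0=D4 v1=D5 downbeat P8
bar 7: v0=C4 v1=A4 downbeat M6
bar 8: v0=D4 v1=D5 downbeat P8
bar 9: v0=E4 v1=C5 downbeat m6
bar 10: v0=D3 v1=B3 downbeat M6
bar 11: v0=E3 v1=E4 downbeat P8
  -> R2 @ bar 6 tick 0 v(0, 1): B3/D4 m3 -> D4/D5 P8 similar
  -> R7 @ bar 6 tick 3 v(1,): F4->B4 leap 6st
  -> R2 @ bar 8 tick 0 v(0, 1): C4/E4 M3 -> D4/D5 P8 similar
  -> R7 @ bar 8 tick 0 v(1,): E4->D5 leap 10st
  -> R4 @ bar 9 tick 2 v(0, 1): E4/F4 m2 untreated
  -> R7 @ bar 10 tick 0 v(0,): E4->D3 leap 14st
  -> R7 @ bar 10 tick 0 v(1,): F4->B3 leap 6st
  -> R2 @ bar 11 tick 0 v(0, 1): D3/B3 M6 -> E3/E4 P8 similar

(6, 0, R2, (0, 1))
(6, 3, R7, (1,))
(8, 0, R2, (0, 1))
(8, 0, R7, (1,))
(9, 2, R4, (0, 1))
(10, 0, R7, (0,))
(10, 0, R7, (1,))
(11, 0, R2, (0, 1))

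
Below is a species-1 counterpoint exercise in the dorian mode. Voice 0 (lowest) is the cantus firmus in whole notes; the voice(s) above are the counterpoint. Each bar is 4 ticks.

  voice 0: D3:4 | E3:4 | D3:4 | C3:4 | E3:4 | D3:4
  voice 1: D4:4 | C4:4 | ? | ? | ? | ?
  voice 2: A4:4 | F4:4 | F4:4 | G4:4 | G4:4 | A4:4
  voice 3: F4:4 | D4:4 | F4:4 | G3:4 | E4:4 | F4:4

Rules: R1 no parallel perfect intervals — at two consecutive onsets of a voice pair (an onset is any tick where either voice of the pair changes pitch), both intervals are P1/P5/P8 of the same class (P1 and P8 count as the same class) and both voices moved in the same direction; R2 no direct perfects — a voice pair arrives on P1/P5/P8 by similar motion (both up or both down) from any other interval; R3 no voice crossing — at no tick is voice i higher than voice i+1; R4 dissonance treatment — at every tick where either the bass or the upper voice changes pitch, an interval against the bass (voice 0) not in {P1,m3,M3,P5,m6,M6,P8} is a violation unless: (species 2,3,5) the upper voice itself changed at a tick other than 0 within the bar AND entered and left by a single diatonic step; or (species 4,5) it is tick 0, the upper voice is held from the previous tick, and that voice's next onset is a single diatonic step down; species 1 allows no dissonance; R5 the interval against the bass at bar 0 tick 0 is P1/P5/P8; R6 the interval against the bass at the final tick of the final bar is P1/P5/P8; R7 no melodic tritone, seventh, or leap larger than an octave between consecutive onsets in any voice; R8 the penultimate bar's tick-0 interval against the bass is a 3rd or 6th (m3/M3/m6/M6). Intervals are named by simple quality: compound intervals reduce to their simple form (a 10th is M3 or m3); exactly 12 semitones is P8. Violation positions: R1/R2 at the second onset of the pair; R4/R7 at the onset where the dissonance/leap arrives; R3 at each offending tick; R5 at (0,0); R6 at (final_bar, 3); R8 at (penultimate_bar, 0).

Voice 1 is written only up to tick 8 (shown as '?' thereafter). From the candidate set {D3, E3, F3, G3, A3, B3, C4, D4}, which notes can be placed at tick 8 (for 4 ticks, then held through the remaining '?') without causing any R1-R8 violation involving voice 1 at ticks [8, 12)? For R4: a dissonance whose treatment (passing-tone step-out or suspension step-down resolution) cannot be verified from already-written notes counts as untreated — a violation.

{B3, D4, F3}

D3: violates R2,R7
E3: violates R4
F3: legal
G3: violates R4
A3: violates R2
B3: legal
C4: violates R4
D4: legal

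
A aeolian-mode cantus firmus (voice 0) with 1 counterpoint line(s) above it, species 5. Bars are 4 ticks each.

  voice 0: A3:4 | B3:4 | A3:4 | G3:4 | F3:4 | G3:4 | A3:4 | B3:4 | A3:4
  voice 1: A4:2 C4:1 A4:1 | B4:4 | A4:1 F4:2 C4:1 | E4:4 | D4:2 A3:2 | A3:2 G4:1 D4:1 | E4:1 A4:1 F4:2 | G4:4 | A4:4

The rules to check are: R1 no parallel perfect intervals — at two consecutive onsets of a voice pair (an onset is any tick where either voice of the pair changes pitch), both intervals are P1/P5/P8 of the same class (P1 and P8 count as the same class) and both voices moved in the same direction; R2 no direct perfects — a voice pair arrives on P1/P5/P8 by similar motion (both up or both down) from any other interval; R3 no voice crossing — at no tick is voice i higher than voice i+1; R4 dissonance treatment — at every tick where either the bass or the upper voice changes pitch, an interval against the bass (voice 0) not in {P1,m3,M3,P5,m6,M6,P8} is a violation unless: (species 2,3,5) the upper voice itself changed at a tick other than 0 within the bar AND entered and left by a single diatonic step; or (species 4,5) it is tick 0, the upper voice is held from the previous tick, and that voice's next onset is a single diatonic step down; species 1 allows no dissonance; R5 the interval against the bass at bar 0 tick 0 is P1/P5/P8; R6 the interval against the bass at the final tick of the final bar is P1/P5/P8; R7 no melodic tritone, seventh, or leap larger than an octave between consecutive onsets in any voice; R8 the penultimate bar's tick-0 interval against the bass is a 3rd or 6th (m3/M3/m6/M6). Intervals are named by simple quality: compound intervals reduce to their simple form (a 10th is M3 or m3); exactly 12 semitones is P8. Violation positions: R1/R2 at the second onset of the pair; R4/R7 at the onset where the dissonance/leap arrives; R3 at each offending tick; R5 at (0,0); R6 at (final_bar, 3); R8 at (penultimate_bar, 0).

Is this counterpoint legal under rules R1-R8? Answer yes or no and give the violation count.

bar 0: v0=A3 v1=A4 (P8)
bar 1: v0=B3 v1=B4 (P8)
bar 2: v0=A3 v1=A4 (P8)
bar 3: v0=G3 v1=E4 (M6)
bar 4: v0=F3 v1=D4 (M6)
bar 5: v0=G3 v1=A3 (M2)
bar 6: v0=A3 v1=E4 (P5)
bar 7: v0=B3 v1=G4 (m6)
bar 8: v0=A3 v1=A4 (P8)
  R1 @ bar1.0: A3/A4 P8 -> B3/B4 P8 similar
  R1 @ bar2.0: B3/B4 P8 -> A3/A4 P8 similar
  R4 @ bar5.0: G3/A3 M2 untreated
  R7 @ bar5.2: A3->G4 leap 10st
  R1 @ bar6.0: G3/D4 P5 -> A3/E4 P5 similar

No (5 violations)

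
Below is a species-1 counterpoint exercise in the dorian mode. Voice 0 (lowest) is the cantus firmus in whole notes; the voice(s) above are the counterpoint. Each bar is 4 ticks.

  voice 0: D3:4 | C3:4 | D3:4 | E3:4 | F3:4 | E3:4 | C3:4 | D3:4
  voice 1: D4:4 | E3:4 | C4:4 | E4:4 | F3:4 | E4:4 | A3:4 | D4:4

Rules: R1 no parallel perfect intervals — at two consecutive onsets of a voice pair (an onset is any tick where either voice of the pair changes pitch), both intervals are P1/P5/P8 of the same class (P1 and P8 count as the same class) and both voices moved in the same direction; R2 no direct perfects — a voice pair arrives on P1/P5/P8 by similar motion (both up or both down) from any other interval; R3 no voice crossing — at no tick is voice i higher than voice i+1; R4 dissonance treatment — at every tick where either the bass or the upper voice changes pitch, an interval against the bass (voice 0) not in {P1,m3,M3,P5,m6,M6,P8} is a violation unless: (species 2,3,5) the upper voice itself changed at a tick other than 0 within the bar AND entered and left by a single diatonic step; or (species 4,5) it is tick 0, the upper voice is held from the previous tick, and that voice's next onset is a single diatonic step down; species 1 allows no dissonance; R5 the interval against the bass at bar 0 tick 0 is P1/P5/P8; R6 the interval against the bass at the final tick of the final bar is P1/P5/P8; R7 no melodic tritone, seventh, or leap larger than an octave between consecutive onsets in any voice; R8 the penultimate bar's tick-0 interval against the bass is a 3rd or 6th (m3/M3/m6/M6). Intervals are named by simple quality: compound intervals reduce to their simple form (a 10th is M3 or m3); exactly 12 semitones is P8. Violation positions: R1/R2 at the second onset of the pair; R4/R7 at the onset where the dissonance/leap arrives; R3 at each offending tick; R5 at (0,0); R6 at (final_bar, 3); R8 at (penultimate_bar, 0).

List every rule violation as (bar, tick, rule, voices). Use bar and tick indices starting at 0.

(1, 0, R7, (1,))
(2, 0, R4, (0, 1))
(3, 0, R2, (0, 1))
(4, 0, R7, (1,))
(5, 0, R7, (1,))
(7, 0, R2, (0, 1))

bar 0: v0=D3 v1=D4 downbeat P8
bar 1: v0=C3 v1=E3 downbeat M3
bar 2: v0=D3 v1=C4 downbeat m7
bar 3: v0=E3 v1=E4 downbeat P8
bar 4: v0=F3 v1=F3 downbeat P1
bar 5: v0=E3 v1=E4 downbeat P8
bar 6: v0=C3 v1=A3 downbeat M6
bar 7: v0=D3 v1=D4 downbeat P8
  -> R7 @ bar 1 tick 0 v(1,): D4->E3 leap 10st
  -> R4 @ bar 2 tick 0 v(0, 1): D3/C4 m7 untreated
  -> R2 @ bar 3 tick 0 v(0, 1): D3/C4 m7 -> E3/E4 P8 similar
  -> R7 @ bar 4 tick 0 v(1,): E4->F3 leap 11st
  -> R7 @ bar 5 tick 0 v(1,): F3->E4 leap 11st
  -> R2 @ bar 7 tick 0 v(0, 1): C3/A3 M6 -> D3/D4 P8 similar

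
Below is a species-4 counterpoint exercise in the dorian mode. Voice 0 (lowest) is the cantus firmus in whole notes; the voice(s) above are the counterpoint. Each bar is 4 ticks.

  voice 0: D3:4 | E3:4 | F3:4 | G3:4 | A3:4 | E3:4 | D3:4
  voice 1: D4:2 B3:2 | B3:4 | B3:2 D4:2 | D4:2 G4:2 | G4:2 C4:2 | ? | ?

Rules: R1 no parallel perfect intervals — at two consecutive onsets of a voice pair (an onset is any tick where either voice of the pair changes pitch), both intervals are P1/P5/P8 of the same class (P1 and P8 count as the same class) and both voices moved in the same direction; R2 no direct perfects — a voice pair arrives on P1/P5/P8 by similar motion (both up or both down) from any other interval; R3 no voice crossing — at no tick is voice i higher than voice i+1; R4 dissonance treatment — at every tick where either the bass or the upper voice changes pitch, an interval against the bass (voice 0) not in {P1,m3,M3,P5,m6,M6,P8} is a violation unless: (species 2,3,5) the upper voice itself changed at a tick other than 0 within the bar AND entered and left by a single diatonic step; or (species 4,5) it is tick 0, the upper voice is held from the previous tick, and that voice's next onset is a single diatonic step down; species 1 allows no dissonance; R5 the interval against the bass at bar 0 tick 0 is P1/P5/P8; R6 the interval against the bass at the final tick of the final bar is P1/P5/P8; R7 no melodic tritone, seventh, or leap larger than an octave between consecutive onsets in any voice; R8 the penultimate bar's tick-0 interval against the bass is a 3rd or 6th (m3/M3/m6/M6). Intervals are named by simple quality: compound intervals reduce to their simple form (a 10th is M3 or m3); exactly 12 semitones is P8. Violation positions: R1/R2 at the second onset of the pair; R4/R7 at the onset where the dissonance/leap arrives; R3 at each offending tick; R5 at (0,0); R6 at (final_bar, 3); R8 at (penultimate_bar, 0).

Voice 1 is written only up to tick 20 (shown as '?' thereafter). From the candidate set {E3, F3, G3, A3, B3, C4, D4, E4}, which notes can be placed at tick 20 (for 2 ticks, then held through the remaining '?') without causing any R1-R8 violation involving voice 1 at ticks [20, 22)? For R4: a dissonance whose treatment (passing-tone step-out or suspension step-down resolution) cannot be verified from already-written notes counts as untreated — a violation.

{C4, G3}

E3: violates R2,R8
F3: violates R4,R8
G3: legal
A3: violates R4,R8
B3: violates R2,R8
C4: legal
D4: violates R4,R8
E4: violates R8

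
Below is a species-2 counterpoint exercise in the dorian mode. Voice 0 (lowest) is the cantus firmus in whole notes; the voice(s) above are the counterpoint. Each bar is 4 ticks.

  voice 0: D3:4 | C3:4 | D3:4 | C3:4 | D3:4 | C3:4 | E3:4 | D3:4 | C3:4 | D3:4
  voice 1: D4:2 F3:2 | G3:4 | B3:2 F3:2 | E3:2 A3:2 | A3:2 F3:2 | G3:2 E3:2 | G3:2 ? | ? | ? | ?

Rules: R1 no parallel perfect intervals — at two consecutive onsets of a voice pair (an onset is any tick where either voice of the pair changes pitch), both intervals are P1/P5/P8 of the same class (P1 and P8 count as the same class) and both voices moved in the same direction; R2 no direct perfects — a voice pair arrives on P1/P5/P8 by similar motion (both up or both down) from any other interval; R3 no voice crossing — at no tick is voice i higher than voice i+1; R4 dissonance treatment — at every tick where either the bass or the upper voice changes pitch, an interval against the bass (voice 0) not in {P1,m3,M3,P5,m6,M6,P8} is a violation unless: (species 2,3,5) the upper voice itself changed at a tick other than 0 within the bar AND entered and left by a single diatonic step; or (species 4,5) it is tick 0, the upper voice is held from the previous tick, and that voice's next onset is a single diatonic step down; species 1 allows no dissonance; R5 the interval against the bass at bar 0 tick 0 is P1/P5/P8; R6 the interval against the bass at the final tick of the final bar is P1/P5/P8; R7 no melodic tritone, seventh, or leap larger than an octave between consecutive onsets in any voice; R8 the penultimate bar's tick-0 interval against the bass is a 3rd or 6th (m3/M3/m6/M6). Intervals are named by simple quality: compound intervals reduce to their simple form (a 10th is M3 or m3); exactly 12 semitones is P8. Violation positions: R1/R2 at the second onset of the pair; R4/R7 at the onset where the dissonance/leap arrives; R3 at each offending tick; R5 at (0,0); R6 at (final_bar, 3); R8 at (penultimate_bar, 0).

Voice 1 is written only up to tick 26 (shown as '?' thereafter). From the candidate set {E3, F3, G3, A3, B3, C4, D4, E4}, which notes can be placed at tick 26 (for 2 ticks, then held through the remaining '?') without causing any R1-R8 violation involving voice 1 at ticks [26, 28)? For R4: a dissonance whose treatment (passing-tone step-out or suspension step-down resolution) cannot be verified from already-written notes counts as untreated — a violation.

E3: legal
F3: violates R4
G3: legal
A3: violates R4
B3: legal
C4: legal
D4: violates R4
E4: legal

{B3, C4, E3, E4, G3}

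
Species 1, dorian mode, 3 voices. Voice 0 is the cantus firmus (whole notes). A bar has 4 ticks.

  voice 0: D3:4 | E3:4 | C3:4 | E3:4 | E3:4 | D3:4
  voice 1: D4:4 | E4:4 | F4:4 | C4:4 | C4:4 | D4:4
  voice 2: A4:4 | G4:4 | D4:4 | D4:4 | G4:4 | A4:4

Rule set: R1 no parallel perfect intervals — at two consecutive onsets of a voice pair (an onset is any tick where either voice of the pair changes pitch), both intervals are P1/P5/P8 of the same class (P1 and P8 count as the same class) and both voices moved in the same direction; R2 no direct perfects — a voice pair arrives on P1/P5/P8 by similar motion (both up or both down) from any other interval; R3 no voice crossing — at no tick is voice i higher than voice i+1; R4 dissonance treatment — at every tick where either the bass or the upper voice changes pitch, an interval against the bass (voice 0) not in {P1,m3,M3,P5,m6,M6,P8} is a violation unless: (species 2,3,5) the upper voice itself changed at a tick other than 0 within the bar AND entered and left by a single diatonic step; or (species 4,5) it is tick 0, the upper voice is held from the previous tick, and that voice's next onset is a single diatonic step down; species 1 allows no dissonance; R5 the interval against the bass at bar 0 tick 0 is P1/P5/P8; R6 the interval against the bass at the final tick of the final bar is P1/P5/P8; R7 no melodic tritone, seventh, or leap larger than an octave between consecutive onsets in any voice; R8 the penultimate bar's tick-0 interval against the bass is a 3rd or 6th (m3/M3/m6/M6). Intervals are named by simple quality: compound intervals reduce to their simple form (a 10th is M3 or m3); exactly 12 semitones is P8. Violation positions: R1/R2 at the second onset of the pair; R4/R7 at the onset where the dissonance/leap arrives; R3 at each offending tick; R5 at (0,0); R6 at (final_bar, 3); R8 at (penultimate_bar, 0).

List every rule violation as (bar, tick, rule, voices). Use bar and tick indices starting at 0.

(1, 0, R1, (0, 1))
(2, 0, R3, (1, 2))
(2, 0, R4, (0, 1))
(2, 0, R4, (0, 2))
(2, 1, R3, (1, 2))
(2, 2, R3, (1, 2))
(2, 3, R3, (1, 2))
(3, 0, R4, (0, 2))
(5, 0, R1, (1, 2))

bar 0: v0=D3 v1=D4 v2=A4 downbeat P5
bar 1: v0=E3 v1=E4 v2=G4 downbeat m3
bar 2: v0=C3 v1=F4 v2=D4 downbeat M2
bar 3: v0=E3 v1=C4 v2=D4 downbeat m7
bar 4: v0=E3 v1=C4 v2=G4 downbeat m3
bar 5: v0=D3 v1=D4 v2=A4 downbeat P5
  -> R1 @ bar 1 tick 0 v(0, 1): D3/D4 P8 -> E3/E4 P8 similar
  -> R3 @ bar 2 tick 0 v(1, 2): F4 above D4
  -> R4 @ bar 2 tick 0 v(0, 1): C3/F4 P4 untreated
  -> R4 @ bar 2 tick 0 v(0, 2): C3/D4 M2 untreated
  -> R3 @ bar 2 tick 1 v(1, 2): F4 above D4
  -> R3 @ bar 2 tick 2 v(1, 2): F4 above D4
  -> R3 @ bar 2 tick 3 v(1, 2): F4 above D4
  -> R4 @ bar 3 tick 0 v(0, 2): E3/D4 m7 untreated
  -> R1 @ bar 5 tick 0 v(1, 2): C4/G4 P5 -> D4/A4 P5 similar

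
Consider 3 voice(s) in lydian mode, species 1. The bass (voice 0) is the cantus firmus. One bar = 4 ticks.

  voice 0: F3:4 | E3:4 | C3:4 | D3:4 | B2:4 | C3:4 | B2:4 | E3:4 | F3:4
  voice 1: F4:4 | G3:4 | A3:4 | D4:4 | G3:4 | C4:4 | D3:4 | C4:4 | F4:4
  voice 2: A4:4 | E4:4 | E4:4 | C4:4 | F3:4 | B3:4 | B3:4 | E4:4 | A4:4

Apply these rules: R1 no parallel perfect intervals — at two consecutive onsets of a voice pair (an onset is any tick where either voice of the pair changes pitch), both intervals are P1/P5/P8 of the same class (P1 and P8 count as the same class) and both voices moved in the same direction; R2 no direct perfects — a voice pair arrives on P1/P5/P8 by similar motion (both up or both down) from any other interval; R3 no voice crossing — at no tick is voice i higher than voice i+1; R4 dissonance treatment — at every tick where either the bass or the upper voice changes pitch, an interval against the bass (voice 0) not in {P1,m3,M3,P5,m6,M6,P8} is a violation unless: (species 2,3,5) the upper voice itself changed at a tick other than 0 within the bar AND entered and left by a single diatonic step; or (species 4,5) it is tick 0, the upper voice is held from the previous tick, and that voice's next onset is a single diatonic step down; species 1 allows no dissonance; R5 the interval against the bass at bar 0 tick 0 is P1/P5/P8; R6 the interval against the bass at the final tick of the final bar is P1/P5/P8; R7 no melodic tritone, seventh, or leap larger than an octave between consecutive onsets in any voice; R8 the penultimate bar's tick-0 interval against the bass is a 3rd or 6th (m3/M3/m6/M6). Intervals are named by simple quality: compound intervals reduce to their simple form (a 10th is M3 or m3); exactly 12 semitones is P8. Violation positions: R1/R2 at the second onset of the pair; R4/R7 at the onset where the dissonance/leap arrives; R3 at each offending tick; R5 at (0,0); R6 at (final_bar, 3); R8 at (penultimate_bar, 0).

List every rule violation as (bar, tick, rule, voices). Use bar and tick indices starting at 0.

(0, 0, R5, (0, 2))
(1, 0, R2, (0, 2))
(1, 0, R7, (1,))
(3, 0, R2, (0, 1))
(3, 0, R3, (1, 2))
(3, 0, R4, (0, 2))
(3, 1, R3, (1, 2))
(3, 2, R3, (1, 2))
(3, 3, R3, (1, 2))
(4, 0, R3, (1, 2))
(4, 0, R4, (0, 2))
(4, 1, R3, (1, 2))
(4, 2, R3, (1, 2))
(4, 3, R3, (1, 2))
(5, 0, R2, (0, 1))
(5, 0, R3, (1, 2))
(5, 0, R4, (0, 2))
(5, 0, R7, (2,))
(5, 1, R3, (1, 2))
(5, 2, R3, (1, 2))
(5, 3, R3, (1, 2))
(6, 0, R7, (1,))
(7, 0, R1, (0, 2))
(7, 0, R7, (1,))
(7, 0, R8, (0, 2))
(8, 0, R2, (0, 1))
(8, 3, R6, (0, 2))

bar 0: v0=F3 v1=F4 v2=A4 downbeat M3
bar 1: v0=E3 v1=G3 v2=E4 downbeat P8
bar 2: v0=C3 v1=A3 v2=E4 downbeat M3
bar 3: v0=D3 v1=D4 v2=C4 downbeat m7
bar 4: v0=B2 v1=G3 v2=F3 downbeat TT
bar 5: v0=C3 v1=C4 v2=B3 downbeat M7
bar 6: v0=B2 v1=D3 v2=B3 downbeat P8
bar 7: v0=E3 v1=C4 v2=E4 downbeat P8
bar 8: v0=F3 v1=F4 v2=A4 downbeat M3
  -> R5 @ bar 0 tick 0 v(0, 2): opens on M3
  -> R2 @ bar 1 tick 0 v(0, 2): F3/A4 M3 -> E3/E4 P8 similar
  -> R7 @ bar 1 tick 0 v(1,): F4->G3 leap 10st
  -> R2 @ bar 3 tick 0 v(0, 1): C3/A3 M6 -> D3/D4 P8 similar
  -> R3 @ bar 3 tick 0 v(1, 2): D4 above C4
  -> R4 @ bar 3 tick 0 v(0, 2): D3/C4 m7 untreated
  -> R3 @ bar 3 tick 1 v(1, 2): D4 above C4
  -> R3 @ bar 3 tick 2 v(1, 2): D4 above C4
  -> R3 @ bar 3 tick 3 v(1, 2): D4 above C4
  -> R3 @ bar 4 tick 0 v(1, 2): G3 above F3
  -> R4 @ bar 4 tick 0 v(0, 2): B2/F3 TT untreated
  -> R3 @ bar 4 tick 1 v(1, 2): G3 above F3
  -> R3 @ bar 4 tick 2 v(1, 2): G3 above F3
  -> R3 @ bar 4 tick 3 v(1, 2): G3 above F3
  -> R2 @ bar 5 tick 0 v(0, 1): B2/G3 m6 -> C3/C4 P8 similar
  -> R3 @ bar 5 tick 0 v(1, 2): C4 above B3
  -> R4 @ bar 5 tick 0 v(0, 2): C3/B3 M7 untreated
  -> R7 @ bar 5 tick 0 v(2,): F3->B3 leap 6st
  -> R3 @ bar 5 tick 1 v(1, 2): C4 above B3
  -> R3 @ bar 5 tick 2 v(1, 2): C4 above B3
  -> R3 @ bar 5 tick 3 v(1, 2): C4 above B3
  -> R7 @ bar 6 tick 0 v(1,): C4->D3 leap 10st
  -> R1 @ bar 7 tick 0 v(0, 2): B2/B3 P8 -> E3/E4 P8 similar
  -> R7 @ bar 7 tick 0 v(1,): D3->C4 leap 10st
  -> R8 @ bar 7 tick 0 v(0, 2): penult P8 not 3rd/6th
  -> R2 @ bar 8 tick 0 v(0, 1): E3/C4 m6 -> F3/F4 P8 similar
  -> R6 @ bar 8 tick 3 v(0, 2): closes on M3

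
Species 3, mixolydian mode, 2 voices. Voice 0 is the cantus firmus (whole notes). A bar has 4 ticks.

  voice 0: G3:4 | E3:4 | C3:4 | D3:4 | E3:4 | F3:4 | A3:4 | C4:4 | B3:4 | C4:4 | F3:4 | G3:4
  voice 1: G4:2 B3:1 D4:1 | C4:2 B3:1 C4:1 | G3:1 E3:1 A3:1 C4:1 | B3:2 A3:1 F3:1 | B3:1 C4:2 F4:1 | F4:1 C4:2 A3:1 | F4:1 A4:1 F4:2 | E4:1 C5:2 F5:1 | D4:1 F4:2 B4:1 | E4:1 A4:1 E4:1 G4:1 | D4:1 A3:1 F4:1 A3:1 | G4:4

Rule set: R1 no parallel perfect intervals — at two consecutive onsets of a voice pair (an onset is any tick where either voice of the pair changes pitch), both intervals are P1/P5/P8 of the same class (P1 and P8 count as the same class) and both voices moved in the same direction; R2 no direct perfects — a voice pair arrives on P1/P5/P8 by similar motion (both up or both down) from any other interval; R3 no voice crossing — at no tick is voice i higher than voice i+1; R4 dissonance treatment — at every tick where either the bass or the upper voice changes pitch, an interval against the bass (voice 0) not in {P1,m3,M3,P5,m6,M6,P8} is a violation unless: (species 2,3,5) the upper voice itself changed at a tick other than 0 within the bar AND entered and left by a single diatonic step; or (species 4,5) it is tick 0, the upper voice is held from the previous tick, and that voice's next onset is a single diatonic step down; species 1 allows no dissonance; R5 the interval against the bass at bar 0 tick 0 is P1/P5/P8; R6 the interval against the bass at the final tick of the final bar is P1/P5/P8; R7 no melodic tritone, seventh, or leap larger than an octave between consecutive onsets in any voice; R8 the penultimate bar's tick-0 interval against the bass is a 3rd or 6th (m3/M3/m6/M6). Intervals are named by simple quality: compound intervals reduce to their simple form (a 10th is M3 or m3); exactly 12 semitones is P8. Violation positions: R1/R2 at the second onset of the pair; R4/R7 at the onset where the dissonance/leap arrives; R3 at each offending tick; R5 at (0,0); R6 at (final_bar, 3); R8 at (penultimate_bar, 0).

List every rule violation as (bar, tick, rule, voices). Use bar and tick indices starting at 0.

(2, 0, R2, (0, 1))
(4, 0, R2, (0, 1))
(4, 0, R7, (1,))
(4, 3, R4, (0, 1))
(7, 3, R4, (0, 1))
(8, 0, R7, (1,))
(8, 1, R4, (0, 1))
(8, 3, R7, (1,))
(11, 0, R2, (0, 1))
(11, 0, R7, (1,))

bar 0: v0=G3 v1=G4 downbeat P8
bar 1: v0=E3 v1=C4 downbeat m6
bar 2: v0=C3 v1=G3 downbeat P5
bar 3: v0=D3 v1=B3 downbeat M6
bar 4: v0=E3 v1=B3 downbeat P5
bar 5: v0=F3 v1=F4 downbeat P8
bar 6: v0=A3 v1=F4 downbeat m6
bar 7: v0=C4 v1=E4 downbeat M3
bar 8: v0=B3 v1=D4 downbeat m3
bar 9: v0=C4 v1=E4 downbeat M3
bar 10: v0=F3 v1=D4 downbeat M6
bar 11: v0=G3 v1=G4 downbeat P8
  -> R2 @ bar 2 tick 0 v(0, 1): E3/C4 m6 -> C3/G3 P5 similar
  -> R2 @ bar 4 tick 0 v(0, 1): D3/F3 m3 -> E3/B3 P5 similar
  -> R7 @ bar 4 tick 0 v(1,): F3->B3 leap 6st
  -> R4 @ bar 4 tick 3 v(0, 1): E3/F4 m2 untreated
  -> R4 @ bar 7 tick 3 v(0, 1): C4/F5 P4 untreated
  -> R7 @ bar 8 tick 0 v(1,): F5->D4 leap 15st
  -> R4 @ bar 8 tick 1 v(0, 1): B3/F4 TT untreated
  -> R7 @ bar 8 tick 3 v(1,): F4->B4 leap 6st
  -> R2 @ bar 11 tick 0 v(0, 1): F3/A3 M3 -> G3/G4 P8 similar
  -> R7 @ bar 11 tick 0 v(1,): A3->G4 leap 10st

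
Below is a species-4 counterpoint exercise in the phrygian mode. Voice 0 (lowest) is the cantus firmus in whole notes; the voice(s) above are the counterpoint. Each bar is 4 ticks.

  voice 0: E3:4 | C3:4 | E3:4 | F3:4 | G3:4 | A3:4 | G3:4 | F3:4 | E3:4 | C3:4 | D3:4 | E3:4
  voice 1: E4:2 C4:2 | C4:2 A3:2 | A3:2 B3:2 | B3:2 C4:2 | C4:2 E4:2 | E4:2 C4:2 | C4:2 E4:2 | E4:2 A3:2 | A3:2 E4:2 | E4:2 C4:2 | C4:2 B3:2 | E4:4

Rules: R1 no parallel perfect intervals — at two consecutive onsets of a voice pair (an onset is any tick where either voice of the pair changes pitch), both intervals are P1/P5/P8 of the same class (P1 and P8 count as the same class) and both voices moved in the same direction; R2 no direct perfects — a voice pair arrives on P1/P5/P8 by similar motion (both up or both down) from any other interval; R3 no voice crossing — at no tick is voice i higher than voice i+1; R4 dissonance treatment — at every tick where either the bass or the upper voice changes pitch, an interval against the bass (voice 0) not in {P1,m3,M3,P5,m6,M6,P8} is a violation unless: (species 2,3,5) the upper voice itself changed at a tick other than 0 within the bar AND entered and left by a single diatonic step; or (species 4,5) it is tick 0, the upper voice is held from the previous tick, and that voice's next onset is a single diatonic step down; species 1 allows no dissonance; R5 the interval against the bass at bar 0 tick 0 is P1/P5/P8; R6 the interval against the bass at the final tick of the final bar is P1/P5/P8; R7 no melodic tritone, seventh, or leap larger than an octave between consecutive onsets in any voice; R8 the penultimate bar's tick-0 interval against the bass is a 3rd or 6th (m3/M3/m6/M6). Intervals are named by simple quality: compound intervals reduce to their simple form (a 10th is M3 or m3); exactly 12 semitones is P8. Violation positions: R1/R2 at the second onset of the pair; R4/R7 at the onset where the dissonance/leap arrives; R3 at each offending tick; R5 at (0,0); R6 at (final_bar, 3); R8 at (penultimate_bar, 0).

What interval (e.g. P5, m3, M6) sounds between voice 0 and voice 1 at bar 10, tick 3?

voice 0=D3 voice 1=B3 -> M6

M6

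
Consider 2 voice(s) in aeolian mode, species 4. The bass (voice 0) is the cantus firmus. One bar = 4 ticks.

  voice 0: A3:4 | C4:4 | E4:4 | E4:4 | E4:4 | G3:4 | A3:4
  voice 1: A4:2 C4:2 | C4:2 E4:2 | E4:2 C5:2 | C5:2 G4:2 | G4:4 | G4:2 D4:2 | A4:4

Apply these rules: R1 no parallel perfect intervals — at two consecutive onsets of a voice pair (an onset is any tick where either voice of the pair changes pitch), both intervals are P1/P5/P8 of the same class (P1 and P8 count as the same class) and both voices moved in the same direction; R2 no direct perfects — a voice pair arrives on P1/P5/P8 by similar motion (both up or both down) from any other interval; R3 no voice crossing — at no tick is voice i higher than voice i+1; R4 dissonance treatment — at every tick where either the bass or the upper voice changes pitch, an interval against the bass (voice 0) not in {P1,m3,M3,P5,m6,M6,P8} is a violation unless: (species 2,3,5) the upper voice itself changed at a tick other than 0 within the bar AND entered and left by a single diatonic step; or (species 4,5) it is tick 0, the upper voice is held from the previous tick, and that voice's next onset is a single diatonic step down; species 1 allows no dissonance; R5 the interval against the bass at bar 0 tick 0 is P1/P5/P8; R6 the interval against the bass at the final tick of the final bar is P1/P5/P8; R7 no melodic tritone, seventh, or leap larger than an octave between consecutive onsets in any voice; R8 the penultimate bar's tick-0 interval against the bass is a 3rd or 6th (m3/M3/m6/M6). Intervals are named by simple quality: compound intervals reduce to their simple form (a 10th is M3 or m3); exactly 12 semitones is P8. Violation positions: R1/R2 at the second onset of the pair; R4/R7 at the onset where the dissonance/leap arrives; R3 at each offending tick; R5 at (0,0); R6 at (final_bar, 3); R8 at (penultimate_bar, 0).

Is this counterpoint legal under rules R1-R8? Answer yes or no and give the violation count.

bar 0: v0=A3 v1=A4 (P8)
bar 1: v0=C4 v1=C4 (P1)
bar 2: v0=E4 v1=E4 (P1)
bar 3: v0=E4 v1=C5 (m6)
bar 4: v0=E4 v1=G4 (m3)
bar 5: v0=G3 v1=G4 (P8)
bar 6: v0=A3 v1=A4 (P8)
  R8 @ bar5.0: penult P8 not 3rd/6th
  R2 @ bar6.0: G3/D4 P5 -> A3/A4 P8 similar

No (2 violations)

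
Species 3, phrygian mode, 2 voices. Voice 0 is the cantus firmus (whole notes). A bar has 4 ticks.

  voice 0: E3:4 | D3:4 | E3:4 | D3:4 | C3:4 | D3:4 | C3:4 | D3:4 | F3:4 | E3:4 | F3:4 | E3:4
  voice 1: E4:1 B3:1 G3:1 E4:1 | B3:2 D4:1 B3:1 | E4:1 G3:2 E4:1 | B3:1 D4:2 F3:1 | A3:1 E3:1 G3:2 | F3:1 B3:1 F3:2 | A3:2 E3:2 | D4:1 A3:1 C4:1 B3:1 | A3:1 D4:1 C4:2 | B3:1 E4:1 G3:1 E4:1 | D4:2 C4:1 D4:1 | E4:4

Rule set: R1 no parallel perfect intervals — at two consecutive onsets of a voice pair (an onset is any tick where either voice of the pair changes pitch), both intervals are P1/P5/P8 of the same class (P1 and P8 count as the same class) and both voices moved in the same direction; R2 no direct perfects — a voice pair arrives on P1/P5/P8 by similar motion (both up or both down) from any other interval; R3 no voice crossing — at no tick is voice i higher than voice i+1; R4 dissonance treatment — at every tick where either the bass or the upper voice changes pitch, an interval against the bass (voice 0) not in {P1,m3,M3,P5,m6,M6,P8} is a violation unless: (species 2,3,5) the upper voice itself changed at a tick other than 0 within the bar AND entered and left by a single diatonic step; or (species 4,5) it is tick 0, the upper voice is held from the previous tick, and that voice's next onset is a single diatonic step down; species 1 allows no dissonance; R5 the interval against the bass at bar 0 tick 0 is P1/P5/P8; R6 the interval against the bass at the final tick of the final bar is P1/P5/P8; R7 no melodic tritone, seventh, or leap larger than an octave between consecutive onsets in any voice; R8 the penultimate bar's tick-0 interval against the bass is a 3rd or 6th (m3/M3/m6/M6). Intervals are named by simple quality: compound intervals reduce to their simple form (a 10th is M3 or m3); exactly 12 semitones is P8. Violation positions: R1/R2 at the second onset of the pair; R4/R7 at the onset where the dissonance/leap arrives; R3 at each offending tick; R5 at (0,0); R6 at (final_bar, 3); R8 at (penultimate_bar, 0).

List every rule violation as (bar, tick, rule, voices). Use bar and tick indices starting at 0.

(2, 0, R2, (0, 1))
(5, 1, R7, (1,))
(5, 2, R7, (1,))
(7, 0, R2, (0, 1))
(7, 0, R7, (1,))
(7, 2, R4, (0, 1))
(9, 0, R1, (0, 1))

bar 0: v0=E3 v1=E4 downbeat P8
bar 1: v0=D3 v1=B3 downbeat M6
bar 2: v0=E3 v1=E4 downbeat P8
bar 3: v0=D3 v1=B3 downbeat M6
bar 4: v0=C3 v1=A3 downbeat M6
bar 5: v0=D3 v1=F3 downbeat m3
bar 6: v0=C3 v1=A3 downbeat M6
bar 7: v0=D3 v1=D4 downbeat P8
bar 8: v0=F3 v1=A3 downbeat M3
bar 9: v0=E3 v1=B3 downbeat P5
bar 10: v0=F3 v1=D4 downbeat M6
bar 11: v0=E3 v1=E4 downbeat P8
  -> R2 @ bar 2 tick 0 v(0, 1): D3/B3 M6 -> E3/E4 P8 similar
  -> R7 @ bar 5 tick 1 v(1,): F3->B3 leap 6st
  -> R7 @ bar 5 tick 2 v(1,): B3->F3 leap 6st
  -> R2 @ bar 7 tick 0 v(0, 1): C3/E3 M3 -> D3/D4 P8 similar
  -> R7 @ bar 7 tick 0 v(1,): E3->D4 leap 10st
  -> R4 @ bar 7 tick 2 v(0, 1): D3/C4 m7 untreated
  -> R1 @ bar 9 tick 0 v(0, 1): F3/C4 P5 -> E3/B3 P5 similar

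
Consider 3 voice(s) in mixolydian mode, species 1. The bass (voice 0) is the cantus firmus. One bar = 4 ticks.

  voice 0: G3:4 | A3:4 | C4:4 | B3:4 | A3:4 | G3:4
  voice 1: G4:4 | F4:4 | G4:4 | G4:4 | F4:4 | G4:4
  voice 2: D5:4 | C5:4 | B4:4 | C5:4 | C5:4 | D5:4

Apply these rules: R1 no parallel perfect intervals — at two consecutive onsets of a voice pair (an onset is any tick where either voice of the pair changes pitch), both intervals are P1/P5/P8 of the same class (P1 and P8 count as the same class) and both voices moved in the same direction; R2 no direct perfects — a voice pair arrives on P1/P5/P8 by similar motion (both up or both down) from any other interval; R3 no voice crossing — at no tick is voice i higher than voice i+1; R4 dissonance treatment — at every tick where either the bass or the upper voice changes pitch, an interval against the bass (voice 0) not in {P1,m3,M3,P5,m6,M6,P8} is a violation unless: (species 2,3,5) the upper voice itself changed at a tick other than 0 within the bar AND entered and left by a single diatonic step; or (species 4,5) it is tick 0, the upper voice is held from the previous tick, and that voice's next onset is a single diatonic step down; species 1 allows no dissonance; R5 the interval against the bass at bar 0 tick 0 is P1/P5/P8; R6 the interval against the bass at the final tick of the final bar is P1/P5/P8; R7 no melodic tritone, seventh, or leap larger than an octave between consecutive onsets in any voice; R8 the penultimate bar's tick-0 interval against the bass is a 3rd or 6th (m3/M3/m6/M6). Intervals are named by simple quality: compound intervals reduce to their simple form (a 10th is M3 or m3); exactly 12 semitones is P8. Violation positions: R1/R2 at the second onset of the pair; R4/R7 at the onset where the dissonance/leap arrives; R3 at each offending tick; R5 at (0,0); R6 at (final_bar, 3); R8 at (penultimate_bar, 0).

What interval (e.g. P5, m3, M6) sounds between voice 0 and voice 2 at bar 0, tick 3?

voice 0=G3 voice 2=D5 -> P5

P5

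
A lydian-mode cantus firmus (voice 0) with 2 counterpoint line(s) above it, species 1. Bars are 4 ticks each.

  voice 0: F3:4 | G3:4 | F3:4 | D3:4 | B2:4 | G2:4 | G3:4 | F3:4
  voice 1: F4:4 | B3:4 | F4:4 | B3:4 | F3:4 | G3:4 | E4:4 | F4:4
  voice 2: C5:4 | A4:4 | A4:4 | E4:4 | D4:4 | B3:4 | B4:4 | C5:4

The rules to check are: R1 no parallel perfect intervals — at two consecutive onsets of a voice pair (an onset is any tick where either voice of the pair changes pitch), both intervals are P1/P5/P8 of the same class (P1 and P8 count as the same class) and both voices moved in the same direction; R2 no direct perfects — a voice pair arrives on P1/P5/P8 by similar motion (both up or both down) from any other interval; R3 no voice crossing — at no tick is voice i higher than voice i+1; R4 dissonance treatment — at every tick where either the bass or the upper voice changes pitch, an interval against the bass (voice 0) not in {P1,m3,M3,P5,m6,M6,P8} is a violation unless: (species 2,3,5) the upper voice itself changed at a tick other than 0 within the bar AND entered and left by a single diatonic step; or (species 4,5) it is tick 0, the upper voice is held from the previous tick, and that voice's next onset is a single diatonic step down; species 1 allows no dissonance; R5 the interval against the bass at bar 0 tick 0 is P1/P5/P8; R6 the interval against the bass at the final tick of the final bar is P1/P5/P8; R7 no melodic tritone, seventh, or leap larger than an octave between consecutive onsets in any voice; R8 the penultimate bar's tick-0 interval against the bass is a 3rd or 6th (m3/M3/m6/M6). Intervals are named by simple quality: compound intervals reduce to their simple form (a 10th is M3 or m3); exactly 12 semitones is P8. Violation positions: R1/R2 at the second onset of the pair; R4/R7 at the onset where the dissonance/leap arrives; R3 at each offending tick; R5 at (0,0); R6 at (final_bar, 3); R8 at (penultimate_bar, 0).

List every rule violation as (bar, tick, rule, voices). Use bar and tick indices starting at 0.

(1, 0, R4, (0, 2))
(1, 0, R7, (1,))
(2, 0, R7, (1,))
(3, 0, R4, (0, 2))
(3, 0, R7, (1,))
(4, 0, R4, (0, 1))
(4, 0, R7, (1,))
(6, 0, R2, (1, 2))
(7, 0, R1, (1, 2))

bar 0: v0=F3 v1=F4 v2=C5 downbeat P5
bar 1: v0=G3 v1=B3 v2=A4 downbeat M2
bar 2: v0=F3 v1=F4 v2=A4 downbeat M3
bar 3: v0=D3 v1=B3 v2=E4 downbeat M2
bar 4: v0=B2 v1=F3 v2=D4 downbeat m3
bar 5: v0=G2 v1=G3 v2=B3 downbeat M3
bar 6: v0=G3 v1=E4 v2=B4 downbeat M3
bar 7: v0=F3 v1=F4 v2=C5 downbeat P5
  -> R4 @ bar 1 tick 0 v(0, 2): G3/A4 M2 untreated
  -> R7 @ bar 1 tick 0 v(1,): F4->B3 leap 6st
  -> R7 @ bar 2 tick 0 v(1,): B3->F4 leap 6st
  -> R4 @ bar 3 tick 0 v(0, 2): D3/E4 M2 untreated
  -> R7 @ bar 3 tick 0 v(1,): F4->B3 leap 6st
  -> R4 @ bar 4 tick 0 v(0, 1): B2/F3 TT untreated
  -> R7 @ bar 4 tick 0 v(1,): B3->F3 leap 6st
  -> R2 @ bar 6 tick 0 v(1, 2): G3/B3 M3 -> E4/B4 P5 similar
  -> R1 @ bar 7 tick 0 v(1, 2): E4/B4 P5 -> F4/C5 P5 similar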